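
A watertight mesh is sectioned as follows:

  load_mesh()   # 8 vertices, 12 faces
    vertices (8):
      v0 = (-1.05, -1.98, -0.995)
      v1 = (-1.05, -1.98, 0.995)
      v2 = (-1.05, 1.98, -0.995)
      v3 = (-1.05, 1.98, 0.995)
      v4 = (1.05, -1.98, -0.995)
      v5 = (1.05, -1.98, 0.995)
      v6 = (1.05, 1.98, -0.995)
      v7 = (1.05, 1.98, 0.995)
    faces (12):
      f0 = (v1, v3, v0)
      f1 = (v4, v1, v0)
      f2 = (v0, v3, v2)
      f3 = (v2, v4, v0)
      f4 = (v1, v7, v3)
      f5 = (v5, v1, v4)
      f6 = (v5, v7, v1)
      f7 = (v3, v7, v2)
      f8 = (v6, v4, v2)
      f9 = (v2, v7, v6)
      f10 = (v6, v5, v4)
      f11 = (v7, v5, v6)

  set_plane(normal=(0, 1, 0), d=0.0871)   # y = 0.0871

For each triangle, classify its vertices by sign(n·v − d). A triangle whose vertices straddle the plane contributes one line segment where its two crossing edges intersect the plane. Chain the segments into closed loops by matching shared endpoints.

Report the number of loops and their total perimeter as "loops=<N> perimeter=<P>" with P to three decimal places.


Straddling triangles (8 of 12):
  (v1,v3,v0) [-+-] → (-1.05, 0.0871, 0.995)–(-1.05, 0.0871, 0.0437699)  len=0.9512
  (v0,v3,v2) [-++] → (-1.05, 0.0871, 0.0437699)–(-1.05, 0.0871, -0.995)  len=1.0388
  (v2,v4,v0) [+--] → (-0.0461894, 0.0871, -0.995)–(-1.05, 0.0871, -0.995)  len=1.0038
  (v1,v7,v3) [-++] → (0.0461894, 0.0871, 0.995)–(-1.05, 0.0871, 0.995)  len=1.0962
  (v5,v7,v1) [-+-] → (1.05, 0.0871, 0.995)–(0.0461894, 0.0871, 0.995)  len=1.0038
  (v6,v4,v2) [+-+] → (1.05, 0.0871, -0.995)–(-0.0461894, 0.0871, -0.995)  len=1.0962
  (v6,v5,v4) [+--] → (1.05, 0.0871, -0.0437699)–(1.05, 0.0871, -0.995)  len=0.9512
  (v7,v5,v6) [+-+] → (1.05, 0.0871, 0.995)–(1.05, 0.0871, -0.0437699)  len=1.0388

Chained into 1 loop(s):
  loop 1: 8 segments, perimeter = 8.1800
Total perimeter = 8.180

loops=1 perimeter=8.180


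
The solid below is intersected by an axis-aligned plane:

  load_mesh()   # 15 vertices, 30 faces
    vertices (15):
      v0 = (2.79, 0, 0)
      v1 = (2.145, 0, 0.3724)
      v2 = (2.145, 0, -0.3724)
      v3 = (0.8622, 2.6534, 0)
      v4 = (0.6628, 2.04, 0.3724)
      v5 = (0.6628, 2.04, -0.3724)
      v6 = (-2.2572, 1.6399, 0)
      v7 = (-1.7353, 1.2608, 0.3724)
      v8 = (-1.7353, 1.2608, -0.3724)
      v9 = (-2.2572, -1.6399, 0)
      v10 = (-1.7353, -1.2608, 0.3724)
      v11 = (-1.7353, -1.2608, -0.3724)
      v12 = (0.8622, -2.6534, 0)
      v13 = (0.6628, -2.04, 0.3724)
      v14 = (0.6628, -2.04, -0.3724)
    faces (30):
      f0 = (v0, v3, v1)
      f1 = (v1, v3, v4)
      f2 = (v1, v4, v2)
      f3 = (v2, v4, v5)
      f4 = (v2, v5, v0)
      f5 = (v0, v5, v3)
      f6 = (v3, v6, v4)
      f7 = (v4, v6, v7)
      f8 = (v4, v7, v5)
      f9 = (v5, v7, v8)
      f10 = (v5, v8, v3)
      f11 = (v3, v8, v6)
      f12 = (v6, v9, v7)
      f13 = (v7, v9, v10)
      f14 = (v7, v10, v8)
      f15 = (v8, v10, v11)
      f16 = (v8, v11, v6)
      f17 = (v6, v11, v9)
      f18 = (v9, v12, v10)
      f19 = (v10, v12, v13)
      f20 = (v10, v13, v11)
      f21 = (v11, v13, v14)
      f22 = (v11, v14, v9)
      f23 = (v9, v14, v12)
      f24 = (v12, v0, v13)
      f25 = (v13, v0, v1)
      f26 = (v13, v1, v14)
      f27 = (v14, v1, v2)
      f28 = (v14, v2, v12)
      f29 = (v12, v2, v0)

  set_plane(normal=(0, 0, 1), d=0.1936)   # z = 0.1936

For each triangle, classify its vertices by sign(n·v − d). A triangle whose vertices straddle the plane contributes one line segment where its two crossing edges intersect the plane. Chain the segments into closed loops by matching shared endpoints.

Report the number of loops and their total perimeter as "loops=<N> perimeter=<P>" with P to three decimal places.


loops=2 perimeter=27.036

Straddling triangles (20 of 30):
  (v0,v3,v1) [--+] → (1.52909, 1.27397, 0.1936)–(2.45468, 0, 0.1936)  len=1.5747
  (v1,v3,v4) [+-+] → (1.52909, 1.27397, 0.1936)–(0.758538, 2.33451, 0.1936)  len=1.3109
  (v1,v4,v2) [++-] → (1.01862, 1.55027, 0.1936)–(2.145, 0, 0.1936)  len=1.9163
  (v2,v4,v5) [-+-] → (1.01862, 1.55027, 0.1936)–(0.6628, 2.04, 0.1936)  len=0.6053
  (v3,v6,v4) [--+] → (-0.739176, 1.8479, 0.1936)–(0.758538, 2.33451, 0.1936)  len=1.5748
  (v4,v6,v7) [+-+] → (-0.739176, 1.8479, 0.1936)–(-1.98588, 1.44282, 0.1936)  len=1.3109
  (v4,v7,v5) [++-] → (-1.1596, 1.44786, 0.1936)–(0.6628, 2.04, 0.1936)  len=1.9162
  (v5,v7,v8) [-+-] → (-1.1596, 1.44786, 0.1936)–(-1.7353, 1.2608, 0.1936)  len=0.6053
  (v6,v9,v7) [--+] → (-1.98588, -0.13191, 0.1936)–(-1.98588, 1.44282, 0.1936)  len=1.5747
  (v7,v9,v10) [+-+] → (-1.98588, -0.13191, 0.1936)–(-1.98588, -1.44282, 0.1936)  len=1.3109
  (v7,v10,v8) [++-] → (-1.7353, -0.655453, 0.1936)–(-1.7353, 1.2608, 0.1936)  len=1.9163
  (v8,v10,v11) [-+-] → (-1.7353, -0.655453, 0.1936)–(-1.7353, -1.2608, 0.1936)  len=0.6053
  (v9,v12,v10) [--+] → (-0.488165, -1.92943, 0.1936)–(-1.98588, -1.44282, 0.1936)  len=1.5748
  (v10,v12,v13) [+-+] → (-0.488165, -1.92943, 0.1936)–(0.758538, -2.33451, 0.1936)  len=1.3109
  (v10,v13,v11) [++-] → (0.0871015, -1.85294, 0.1936)–(-1.7353, -1.2608, 0.1936)  len=1.9162
  (v11,v13,v14) [-+-] → (0.0871015, -1.85294, 0.1936)–(0.6628, -2.04, 0.1936)  len=0.6053
  (v12,v0,v13) [--+] → (1.68413, -1.06054, 0.1936)–(0.758538, -2.33451, 0.1936)  len=1.5747
  (v13,v0,v1) [+-+] → (1.68413, -1.06054, 0.1936)–(2.45468, 0, 0.1936)  len=1.3109
  (v13,v1,v14) [++-] → (1.78918, -0.489731, 0.1936)–(0.6628, -2.04, 0.1936)  len=1.9163
  (v14,v1,v2) [-+-] → (1.78918, -0.489731, 0.1936)–(2.145, 0, 0.1936)  len=0.6053

Chained into 2 loop(s):
  loop 1: 10 segments, perimeter = 14.4282
  loop 2: 10 segments, perimeter = 12.6078
Total perimeter = 27.036


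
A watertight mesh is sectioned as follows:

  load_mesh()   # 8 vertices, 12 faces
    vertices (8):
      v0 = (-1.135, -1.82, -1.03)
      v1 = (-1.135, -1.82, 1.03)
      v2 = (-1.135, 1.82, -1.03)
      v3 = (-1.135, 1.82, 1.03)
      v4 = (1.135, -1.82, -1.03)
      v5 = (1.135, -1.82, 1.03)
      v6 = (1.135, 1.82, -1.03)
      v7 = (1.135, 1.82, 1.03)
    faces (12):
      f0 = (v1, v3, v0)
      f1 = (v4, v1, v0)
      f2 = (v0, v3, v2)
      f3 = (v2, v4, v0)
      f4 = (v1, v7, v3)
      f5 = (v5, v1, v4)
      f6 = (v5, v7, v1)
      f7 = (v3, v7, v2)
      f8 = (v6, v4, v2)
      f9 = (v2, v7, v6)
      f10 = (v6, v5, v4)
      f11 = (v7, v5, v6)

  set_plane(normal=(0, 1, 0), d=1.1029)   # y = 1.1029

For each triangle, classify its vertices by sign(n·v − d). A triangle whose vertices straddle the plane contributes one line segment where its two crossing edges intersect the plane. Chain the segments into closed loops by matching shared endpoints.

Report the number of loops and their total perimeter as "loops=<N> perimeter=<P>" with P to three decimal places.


loops=1 perimeter=8.660

Straddling triangles (8 of 12):
  (v1,v3,v0) [-+-] → (-1.135, 1.1029, 1.03)–(-1.135, 1.1029, 0.624169)  len=0.4058
  (v0,v3,v2) [-++] → (-1.135, 1.1029, 0.624169)–(-1.135, 1.1029, -1.03)  len=1.6542
  (v2,v4,v0) [+--] → (-0.687798, 1.1029, -1.03)–(-1.135, 1.1029, -1.03)  len=0.4472
  (v1,v7,v3) [-++] → (0.687798, 1.1029, 1.03)–(-1.135, 1.1029, 1.03)  len=1.8228
  (v5,v7,v1) [-+-] → (1.135, 1.1029, 1.03)–(0.687798, 1.1029, 1.03)  len=0.4472
  (v6,v4,v2) [+-+] → (1.135, 1.1029, -1.03)–(-0.687798, 1.1029, -1.03)  len=1.8228
  (v6,v5,v4) [+--] → (1.135, 1.1029, -0.624169)–(1.135, 1.1029, -1.03)  len=0.4058
  (v7,v5,v6) [+-+] → (1.135, 1.1029, 1.03)–(1.135, 1.1029, -0.624169)  len=1.6542

Chained into 1 loop(s):
  loop 1: 8 segments, perimeter = 8.6600
Total perimeter = 8.660


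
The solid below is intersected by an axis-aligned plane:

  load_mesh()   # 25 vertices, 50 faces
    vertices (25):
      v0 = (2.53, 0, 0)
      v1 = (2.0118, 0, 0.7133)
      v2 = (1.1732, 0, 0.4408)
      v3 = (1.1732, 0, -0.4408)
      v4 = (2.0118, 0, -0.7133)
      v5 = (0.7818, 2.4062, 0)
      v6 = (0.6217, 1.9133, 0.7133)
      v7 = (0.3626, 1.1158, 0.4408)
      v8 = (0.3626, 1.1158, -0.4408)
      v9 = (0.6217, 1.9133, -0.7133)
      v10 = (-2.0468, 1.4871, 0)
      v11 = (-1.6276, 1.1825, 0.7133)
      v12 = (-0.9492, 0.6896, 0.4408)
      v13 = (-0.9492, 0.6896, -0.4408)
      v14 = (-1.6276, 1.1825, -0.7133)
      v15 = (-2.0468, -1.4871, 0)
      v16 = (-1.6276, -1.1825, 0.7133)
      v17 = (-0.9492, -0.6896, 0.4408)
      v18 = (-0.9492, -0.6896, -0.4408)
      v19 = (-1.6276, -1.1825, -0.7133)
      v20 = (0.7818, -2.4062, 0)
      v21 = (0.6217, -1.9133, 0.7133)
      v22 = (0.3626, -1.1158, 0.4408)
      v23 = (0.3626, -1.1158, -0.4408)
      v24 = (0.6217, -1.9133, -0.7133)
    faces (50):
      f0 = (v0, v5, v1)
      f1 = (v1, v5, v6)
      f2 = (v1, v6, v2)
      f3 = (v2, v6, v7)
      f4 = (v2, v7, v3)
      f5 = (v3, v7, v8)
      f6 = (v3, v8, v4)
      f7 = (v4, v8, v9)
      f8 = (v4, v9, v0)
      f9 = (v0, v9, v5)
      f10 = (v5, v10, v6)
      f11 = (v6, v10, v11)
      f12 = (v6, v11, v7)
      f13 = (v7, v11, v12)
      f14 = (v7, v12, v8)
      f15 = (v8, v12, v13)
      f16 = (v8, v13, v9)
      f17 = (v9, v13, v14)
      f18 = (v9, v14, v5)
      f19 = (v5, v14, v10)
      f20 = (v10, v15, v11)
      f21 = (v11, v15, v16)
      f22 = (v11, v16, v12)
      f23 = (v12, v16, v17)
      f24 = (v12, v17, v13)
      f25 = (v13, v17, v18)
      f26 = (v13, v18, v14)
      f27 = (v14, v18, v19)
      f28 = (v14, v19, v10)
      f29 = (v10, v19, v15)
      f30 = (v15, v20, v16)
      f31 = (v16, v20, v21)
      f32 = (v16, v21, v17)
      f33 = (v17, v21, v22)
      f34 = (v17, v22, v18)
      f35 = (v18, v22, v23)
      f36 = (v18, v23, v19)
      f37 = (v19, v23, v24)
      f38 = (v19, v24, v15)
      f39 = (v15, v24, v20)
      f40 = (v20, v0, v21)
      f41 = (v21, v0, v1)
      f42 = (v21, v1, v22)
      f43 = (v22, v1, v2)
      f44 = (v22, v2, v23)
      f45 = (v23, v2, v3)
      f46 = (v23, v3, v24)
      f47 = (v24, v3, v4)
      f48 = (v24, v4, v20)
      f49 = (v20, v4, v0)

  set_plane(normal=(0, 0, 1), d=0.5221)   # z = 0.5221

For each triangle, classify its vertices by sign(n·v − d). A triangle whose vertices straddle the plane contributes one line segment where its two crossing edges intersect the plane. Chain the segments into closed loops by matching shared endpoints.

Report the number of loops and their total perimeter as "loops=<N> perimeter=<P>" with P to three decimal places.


loops=2 perimeter=21.008

Straddling triangles (20 of 50):
  (v0,v5,v1) [--+] → (1.6821, 0.644982, 0.5221)–(2.1507, 0, 0.5221)  len=0.7972
  (v1,v5,v6) [+-+] → (1.6821, 0.644982, 0.5221)–(0.664615, 2.04542, 0.5221)  len=1.7310
  (v1,v6,v2) [++-] → (1.00866, 0.57083, 0.5221)–(1.4234, 0, 0.5221)  len=0.7056
  (v2,v6,v7) [-+-] → (1.00866, 0.57083, 0.5221)–(0.439902, 1.35373, 0.5221)  len=0.9677
  (v5,v10,v6) [--+] → (-0.0935912, 1.79906, 0.5221)–(0.664615, 2.04542, 0.5221)  len=0.7972
  (v6,v10,v11) [+-+] → (-0.0935912, 1.79906, 0.5221)–(-1.73997, 1.26415, 0.5221)  len=1.7311
  (v6,v11,v7) [++-] → (-0.231173, 1.1357, 0.5221)–(0.439902, 1.35373, 0.5221)  len=0.7056
  (v7,v11,v12) [-+-] → (-0.231173, 1.1357, 0.5221)–(-1.1516, 0.836656, 0.5221)  len=0.9678
  (v10,v15,v11) [--+] → (-1.73997, 0.466914, 0.5221)–(-1.73997, 1.26415, 0.5221)  len=0.7972
  (v11,v15,v16) [+-+] → (-1.73997, 0.466914, 0.5221)–(-1.73997, -1.26415, 0.5221)  len=1.7311
  (v11,v16,v12) [++-] → (-1.1516, 0.131062, 0.5221)–(-1.1516, 0.836656, 0.5221)  len=0.7056
  (v12,v16,v17) [-+-] → (-1.1516, 0.131062, 0.5221)–(-1.1516, -0.836656, 0.5221)  len=0.9677
  (v15,v20,v16) [--+] → (-0.981761, -1.51051, 0.5221)–(-1.73997, -1.26415, 0.5221)  len=0.7972
  (v16,v20,v21) [+-+] → (-0.981761, -1.51051, 0.5221)–(0.664615, -2.04542, 0.5221)  len=1.7311
  (v16,v21,v17) [++-] → (-0.480524, -1.05469, 0.5221)–(-1.1516, -0.836656, 0.5221)  len=0.7056
  (v17,v21,v22) [-+-] → (-0.480524, -1.05469, 0.5221)–(0.439902, -1.35373, 0.5221)  len=0.9678
  (v20,v0,v21) [--+] → (1.13322, -1.40044, 0.5221)–(0.664615, -2.04542, 0.5221)  len=0.7972
  (v21,v0,v1) [+-+] → (1.13322, -1.40044, 0.5221)–(2.1507, 0, 0.5221)  len=1.7310
  (v21,v1,v22) [++-] → (0.854637, -0.782903, 0.5221)–(0.439902, -1.35373, 0.5221)  len=0.7056
  (v22,v1,v2) [-+-] → (0.854637, -0.782903, 0.5221)–(1.4234, 0, 0.5221)  len=0.9677

Chained into 2 loop(s):
  loop 1: 10 segments, perimeter = 12.6415
  loop 2: 10 segments, perimeter = 8.3667
Total perimeter = 21.008


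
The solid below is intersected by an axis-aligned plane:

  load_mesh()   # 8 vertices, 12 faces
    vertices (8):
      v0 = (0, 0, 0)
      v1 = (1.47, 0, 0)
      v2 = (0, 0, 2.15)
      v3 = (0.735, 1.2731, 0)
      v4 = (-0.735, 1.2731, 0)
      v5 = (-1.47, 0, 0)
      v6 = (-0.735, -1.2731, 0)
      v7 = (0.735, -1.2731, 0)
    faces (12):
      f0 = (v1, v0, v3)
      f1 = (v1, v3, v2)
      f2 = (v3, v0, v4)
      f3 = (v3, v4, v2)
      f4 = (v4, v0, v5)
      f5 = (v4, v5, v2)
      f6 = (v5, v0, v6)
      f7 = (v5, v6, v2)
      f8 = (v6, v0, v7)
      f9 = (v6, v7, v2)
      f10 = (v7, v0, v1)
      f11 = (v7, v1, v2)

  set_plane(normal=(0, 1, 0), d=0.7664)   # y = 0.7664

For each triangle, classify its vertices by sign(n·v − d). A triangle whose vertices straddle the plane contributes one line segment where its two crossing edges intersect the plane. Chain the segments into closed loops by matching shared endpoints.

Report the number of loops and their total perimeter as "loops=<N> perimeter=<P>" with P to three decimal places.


Straddling triangles (6 of 12):
  (v1,v0,v3) [--+] → (0.442466, 0.7664, 0)–(1.02753, 0.7664, 0)  len=0.5851
  (v1,v3,v2) [-+-] → (1.02753, 0.7664, 0)–(0.442466, 0.7664, 0.85571)  len=1.0366
  (v3,v0,v4) [+-+] → (0.442466, 0.7664, 0)–(-0.442466, 0.7664, 0)  len=0.8849
  (v3,v4,v2) [++-] → (-0.442466, 0.7664, 0.85571)–(0.442466, 0.7664, 0.85571)  len=0.8849
  (v4,v0,v5) [+--] → (-0.442466, 0.7664, 0)–(-1.02753, 0.7664, 0)  len=0.5851
  (v4,v5,v2) [+--] → (-1.02753, 0.7664, 0)–(-0.442466, 0.7664, 0.85571)  len=1.0366

Chained into 1 loop(s):
  loop 1: 6 segments, perimeter = 5.0132
Total perimeter = 5.013

loops=1 perimeter=5.013


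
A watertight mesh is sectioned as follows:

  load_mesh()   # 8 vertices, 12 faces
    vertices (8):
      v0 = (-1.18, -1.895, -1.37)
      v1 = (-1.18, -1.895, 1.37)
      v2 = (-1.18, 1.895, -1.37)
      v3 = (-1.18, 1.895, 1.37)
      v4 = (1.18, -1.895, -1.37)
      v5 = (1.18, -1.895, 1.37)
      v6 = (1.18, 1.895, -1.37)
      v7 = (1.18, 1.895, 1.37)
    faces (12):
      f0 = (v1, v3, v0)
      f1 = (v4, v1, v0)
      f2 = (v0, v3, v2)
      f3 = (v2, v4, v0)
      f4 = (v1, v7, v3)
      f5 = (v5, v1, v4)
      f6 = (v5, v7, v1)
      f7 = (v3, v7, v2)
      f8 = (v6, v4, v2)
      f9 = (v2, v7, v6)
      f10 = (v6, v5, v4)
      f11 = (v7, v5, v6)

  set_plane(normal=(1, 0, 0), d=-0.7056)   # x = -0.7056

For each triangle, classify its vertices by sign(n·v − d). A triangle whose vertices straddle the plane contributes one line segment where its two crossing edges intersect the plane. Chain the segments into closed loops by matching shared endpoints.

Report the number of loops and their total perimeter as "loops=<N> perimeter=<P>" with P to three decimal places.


Straddling triangles (8 of 12):
  (v4,v1,v0) [+--] → (-0.7056, -1.895, 0.819214)–(-0.7056, -1.895, -1.37)  len=2.1892
  (v2,v4,v0) [-+-] → (-0.7056, 1.13315, -1.37)–(-0.7056, -1.895, -1.37)  len=3.0281
  (v1,v7,v3) [-+-] → (-0.7056, -1.13315, 1.37)–(-0.7056, 1.895, 1.37)  len=3.0281
  (v5,v1,v4) [+-+] → (-0.7056, -1.895, 1.37)–(-0.7056, -1.895, 0.819214)  len=0.5508
  (v5,v7,v1) [++-] → (-0.7056, -1.13315, 1.37)–(-0.7056, -1.895, 1.37)  len=0.7619
  (v3,v7,v2) [-+-] → (-0.7056, 1.895, 1.37)–(-0.7056, 1.895, -0.819214)  len=2.1892
  (v6,v4,v2) [++-] → (-0.7056, 1.13315, -1.37)–(-0.7056, 1.895, -1.37)  len=0.7619
  (v2,v7,v6) [-++] → (-0.7056, 1.895, -0.819214)–(-0.7056, 1.895, -1.37)  len=0.5508

Chained into 1 loop(s):
  loop 1: 8 segments, perimeter = 13.0600
Total perimeter = 13.060

loops=1 perimeter=13.060


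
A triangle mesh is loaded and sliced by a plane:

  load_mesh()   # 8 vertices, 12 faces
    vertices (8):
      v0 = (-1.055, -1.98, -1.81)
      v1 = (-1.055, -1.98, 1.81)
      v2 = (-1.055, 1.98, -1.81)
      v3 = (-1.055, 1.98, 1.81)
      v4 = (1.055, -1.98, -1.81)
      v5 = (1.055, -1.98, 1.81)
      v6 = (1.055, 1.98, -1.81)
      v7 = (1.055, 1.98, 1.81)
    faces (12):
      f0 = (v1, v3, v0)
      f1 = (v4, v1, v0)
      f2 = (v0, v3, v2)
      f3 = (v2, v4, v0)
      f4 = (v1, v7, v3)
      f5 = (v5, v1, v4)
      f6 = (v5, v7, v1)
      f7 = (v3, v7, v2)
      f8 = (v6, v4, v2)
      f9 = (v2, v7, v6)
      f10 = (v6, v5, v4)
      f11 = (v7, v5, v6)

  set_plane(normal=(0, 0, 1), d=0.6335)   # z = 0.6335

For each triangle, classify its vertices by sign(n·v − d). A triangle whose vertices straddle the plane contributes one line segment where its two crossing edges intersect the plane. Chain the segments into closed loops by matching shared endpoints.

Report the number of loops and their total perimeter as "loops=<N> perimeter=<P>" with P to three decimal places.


loops=1 perimeter=12.140

Straddling triangles (8 of 12):
  (v1,v3,v0) [++-] → (-1.055, 0.693, 0.6335)–(-1.055, -1.98, 0.6335)  len=2.6730
  (v4,v1,v0) [-+-] → (-0.36925, -1.98, 0.6335)–(-1.055, -1.98, 0.6335)  len=0.6857
  (v0,v3,v2) [-+-] → (-1.055, 0.693, 0.6335)–(-1.055, 1.98, 0.6335)  len=1.2870
  (v5,v1,v4) [++-] → (-0.36925, -1.98, 0.6335)–(1.055, -1.98, 0.6335)  len=1.4242
  (v3,v7,v2) [++-] → (0.36925, 1.98, 0.6335)–(-1.055, 1.98, 0.6335)  len=1.4242
  (v2,v7,v6) [-+-] → (0.36925, 1.98, 0.6335)–(1.055, 1.98, 0.6335)  len=0.6857
  (v6,v5,v4) [-+-] → (1.055, -0.693, 0.6335)–(1.055, -1.98, 0.6335)  len=1.2870
  (v7,v5,v6) [++-] → (1.055, -0.693, 0.6335)–(1.055, 1.98, 0.6335)  len=2.6730

Chained into 1 loop(s):
  loop 1: 8 segments, perimeter = 12.1400
Total perimeter = 12.140


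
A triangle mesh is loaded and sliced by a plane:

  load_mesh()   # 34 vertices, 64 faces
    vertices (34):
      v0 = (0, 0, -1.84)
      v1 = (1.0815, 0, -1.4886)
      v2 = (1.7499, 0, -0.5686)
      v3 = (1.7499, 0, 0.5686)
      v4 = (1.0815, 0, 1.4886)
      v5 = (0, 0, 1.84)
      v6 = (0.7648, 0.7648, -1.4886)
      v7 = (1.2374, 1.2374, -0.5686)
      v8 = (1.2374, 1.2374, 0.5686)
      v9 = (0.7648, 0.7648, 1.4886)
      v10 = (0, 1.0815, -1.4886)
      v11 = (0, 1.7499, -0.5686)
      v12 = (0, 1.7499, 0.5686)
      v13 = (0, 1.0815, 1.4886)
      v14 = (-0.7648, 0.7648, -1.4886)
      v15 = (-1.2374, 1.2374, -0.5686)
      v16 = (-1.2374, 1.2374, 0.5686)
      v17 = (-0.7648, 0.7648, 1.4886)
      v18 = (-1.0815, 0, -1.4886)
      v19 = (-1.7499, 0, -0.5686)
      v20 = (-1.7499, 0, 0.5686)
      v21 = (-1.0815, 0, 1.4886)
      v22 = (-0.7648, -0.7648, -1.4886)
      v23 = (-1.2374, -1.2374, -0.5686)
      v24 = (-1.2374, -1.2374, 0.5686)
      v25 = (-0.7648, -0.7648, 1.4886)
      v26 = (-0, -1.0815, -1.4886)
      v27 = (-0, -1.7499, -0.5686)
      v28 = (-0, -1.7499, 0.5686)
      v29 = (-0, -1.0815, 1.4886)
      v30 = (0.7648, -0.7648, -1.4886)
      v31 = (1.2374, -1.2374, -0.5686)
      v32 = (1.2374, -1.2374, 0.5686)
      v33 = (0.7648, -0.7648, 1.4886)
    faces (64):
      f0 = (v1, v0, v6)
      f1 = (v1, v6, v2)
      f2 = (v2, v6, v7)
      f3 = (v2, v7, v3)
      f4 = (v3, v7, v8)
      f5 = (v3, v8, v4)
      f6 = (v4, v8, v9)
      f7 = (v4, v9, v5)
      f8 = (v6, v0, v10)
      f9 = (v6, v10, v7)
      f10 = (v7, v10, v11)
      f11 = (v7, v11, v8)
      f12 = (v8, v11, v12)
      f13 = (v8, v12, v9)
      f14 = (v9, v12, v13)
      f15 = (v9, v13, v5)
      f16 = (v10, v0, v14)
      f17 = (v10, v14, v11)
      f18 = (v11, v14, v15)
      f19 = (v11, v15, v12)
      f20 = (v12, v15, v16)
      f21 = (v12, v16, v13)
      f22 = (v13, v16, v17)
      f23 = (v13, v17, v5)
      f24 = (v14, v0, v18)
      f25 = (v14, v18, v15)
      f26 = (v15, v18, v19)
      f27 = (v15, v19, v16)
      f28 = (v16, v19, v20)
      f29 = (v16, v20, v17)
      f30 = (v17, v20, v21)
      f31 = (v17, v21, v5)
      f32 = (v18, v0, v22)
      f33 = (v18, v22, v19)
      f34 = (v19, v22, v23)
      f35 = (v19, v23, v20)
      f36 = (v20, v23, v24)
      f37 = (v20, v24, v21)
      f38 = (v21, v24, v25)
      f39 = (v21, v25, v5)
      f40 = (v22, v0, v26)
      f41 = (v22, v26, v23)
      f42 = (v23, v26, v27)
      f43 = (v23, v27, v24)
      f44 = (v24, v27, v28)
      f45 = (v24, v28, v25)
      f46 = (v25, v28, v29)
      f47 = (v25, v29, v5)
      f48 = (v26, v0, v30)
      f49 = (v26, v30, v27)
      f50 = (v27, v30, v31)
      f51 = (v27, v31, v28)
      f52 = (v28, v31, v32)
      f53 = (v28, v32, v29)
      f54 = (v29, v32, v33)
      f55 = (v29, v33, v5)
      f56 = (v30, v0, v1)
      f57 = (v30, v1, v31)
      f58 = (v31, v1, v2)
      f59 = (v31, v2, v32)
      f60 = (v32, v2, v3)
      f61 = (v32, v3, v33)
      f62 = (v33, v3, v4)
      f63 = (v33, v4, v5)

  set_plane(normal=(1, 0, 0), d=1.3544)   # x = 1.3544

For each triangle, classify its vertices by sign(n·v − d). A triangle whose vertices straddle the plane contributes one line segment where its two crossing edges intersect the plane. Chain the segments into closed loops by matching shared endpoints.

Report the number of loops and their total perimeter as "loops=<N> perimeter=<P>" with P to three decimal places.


Straddling triangles (10 of 64):
  (v1,v6,v2) [--+] → (1.3544, 0.307053, -0.937964)–(1.3544, 0, -1.11297)  len=0.3534
  (v2,v6,v7) [+--] → (1.3544, 0.307053, -0.937964)–(1.3544, 0.954911, -0.5686)  len=0.7458
  (v2,v7,v3) [+-+] → (1.3544, 0.954911, -0.5686)–(1.3544, 0.954911, -0.308986)  len=0.2596
  (v3,v7,v8) [+--] → (1.3544, 0.954911, -0.308986)–(1.3544, 0.954911, 0.5686)  len=0.8776
  (v3,v8,v4) [+--] → (1.3544, 0.954911, 0.5686)–(1.3544, 0, 1.11297)  len=1.0992
  (v31,v1,v2) [--+] → (1.3544, 0, -1.11297)–(1.3544, -0.954911, -0.5686)  len=1.0992
  (v31,v2,v32) [-+-] → (1.3544, -0.954911, -0.5686)–(1.3544, -0.954911, 0.308986)  len=0.8776
  (v32,v2,v3) [-++] → (1.3544, -0.954911, 0.308986)–(1.3544, -0.954911, 0.5686)  len=0.2596
  (v32,v3,v33) [-+-] → (1.3544, -0.954911, 0.5686)–(1.3544, -0.307053, 0.937964)  len=0.7458
  (v33,v3,v4) [-+-] → (1.3544, -0.307053, 0.937964)–(1.3544, 0, 1.11297)  len=0.3534

Chained into 1 loop(s):
  loop 1: 10 segments, perimeter = 6.6711
Total perimeter = 6.671

loops=1 perimeter=6.671


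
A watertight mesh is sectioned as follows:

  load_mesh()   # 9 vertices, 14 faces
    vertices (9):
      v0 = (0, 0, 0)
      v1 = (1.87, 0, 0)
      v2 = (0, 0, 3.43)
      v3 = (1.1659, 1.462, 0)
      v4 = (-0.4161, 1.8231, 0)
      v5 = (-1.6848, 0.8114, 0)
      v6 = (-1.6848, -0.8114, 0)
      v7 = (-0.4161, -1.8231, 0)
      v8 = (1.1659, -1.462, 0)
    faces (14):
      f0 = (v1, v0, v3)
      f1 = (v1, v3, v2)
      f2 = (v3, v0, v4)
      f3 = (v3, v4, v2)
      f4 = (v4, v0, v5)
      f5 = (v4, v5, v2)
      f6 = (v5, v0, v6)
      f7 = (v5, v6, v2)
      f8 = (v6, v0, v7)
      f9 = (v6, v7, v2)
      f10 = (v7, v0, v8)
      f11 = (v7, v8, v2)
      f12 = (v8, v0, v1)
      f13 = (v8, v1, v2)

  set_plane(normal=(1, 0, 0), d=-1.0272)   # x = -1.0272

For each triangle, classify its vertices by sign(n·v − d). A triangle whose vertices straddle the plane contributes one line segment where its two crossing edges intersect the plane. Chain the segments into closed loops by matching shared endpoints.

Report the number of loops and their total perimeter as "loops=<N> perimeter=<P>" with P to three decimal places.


loops=1 perimeter=6.823

Straddling triangles (6 of 14):
  (v4,v0,v5) [++-] → (-1.0272, 0.4947, 0)–(-1.0272, 1.33579, 0)  len=0.8411
  (v4,v5,v2) [+-+] → (-1.0272, 1.33579, 0)–(-1.0272, 0.4947, 1.33877)  len=1.5811
  (v5,v0,v6) [-+-] → (-1.0272, 0.4947, 0)–(-1.0272, -0.4947, 0)  len=0.9894
  (v5,v6,v2) [--+] → (-1.0272, -0.4947, 1.33877)–(-1.0272, 0.4947, 1.33877)  len=0.9894
  (v6,v0,v7) [-++] → (-1.0272, -0.4947, 0)–(-1.0272, -1.33579, 0)  len=0.8411
  (v6,v7,v2) [-++] → (-1.0272, -1.33579, 0)–(-1.0272, -0.4947, 1.33877)  len=1.5811

Chained into 1 loop(s):
  loop 1: 6 segments, perimeter = 6.8231
Total perimeter = 6.823


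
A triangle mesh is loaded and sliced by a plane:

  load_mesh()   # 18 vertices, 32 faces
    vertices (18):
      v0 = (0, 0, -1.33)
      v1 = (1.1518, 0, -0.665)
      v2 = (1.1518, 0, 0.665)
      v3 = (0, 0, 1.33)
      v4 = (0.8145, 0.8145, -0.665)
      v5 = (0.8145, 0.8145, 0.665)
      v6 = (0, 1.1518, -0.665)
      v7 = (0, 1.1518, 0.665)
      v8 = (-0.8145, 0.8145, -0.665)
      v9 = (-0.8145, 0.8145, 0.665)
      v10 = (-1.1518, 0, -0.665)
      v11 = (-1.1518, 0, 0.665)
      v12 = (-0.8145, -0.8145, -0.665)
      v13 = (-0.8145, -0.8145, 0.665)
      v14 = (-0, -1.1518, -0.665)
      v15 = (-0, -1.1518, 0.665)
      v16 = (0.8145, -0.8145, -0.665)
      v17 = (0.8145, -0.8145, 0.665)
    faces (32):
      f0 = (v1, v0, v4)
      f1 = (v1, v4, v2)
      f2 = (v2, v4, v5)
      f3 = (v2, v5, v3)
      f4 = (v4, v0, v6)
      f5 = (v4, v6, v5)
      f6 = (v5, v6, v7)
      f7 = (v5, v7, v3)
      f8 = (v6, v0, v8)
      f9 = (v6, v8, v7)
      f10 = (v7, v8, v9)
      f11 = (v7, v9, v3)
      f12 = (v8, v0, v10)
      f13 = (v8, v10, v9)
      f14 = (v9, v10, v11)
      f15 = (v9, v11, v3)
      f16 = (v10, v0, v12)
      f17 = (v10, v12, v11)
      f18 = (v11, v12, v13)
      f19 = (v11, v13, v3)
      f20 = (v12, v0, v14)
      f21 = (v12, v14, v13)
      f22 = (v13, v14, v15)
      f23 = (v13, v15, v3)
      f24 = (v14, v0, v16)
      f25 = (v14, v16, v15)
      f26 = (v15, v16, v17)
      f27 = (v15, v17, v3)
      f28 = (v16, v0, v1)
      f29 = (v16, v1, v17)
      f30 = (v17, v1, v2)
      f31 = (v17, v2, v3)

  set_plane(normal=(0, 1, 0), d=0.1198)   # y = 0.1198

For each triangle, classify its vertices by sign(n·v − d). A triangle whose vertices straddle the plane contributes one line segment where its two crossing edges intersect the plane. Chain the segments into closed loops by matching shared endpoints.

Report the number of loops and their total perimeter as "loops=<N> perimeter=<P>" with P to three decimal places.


Straddling triangles (12 of 32):
  (v1,v0,v4) [--+] → (0.1198, 0.1198, -1.23219)–(1.10219, 0.1198, -0.665)  len=1.1344
  (v1,v4,v2) [-+-] → (1.10219, 0.1198, -0.665)–(1.10219, 0.1198, 0.469378)  len=1.1344
  (v2,v4,v5) [-++] → (1.10219, 0.1198, 0.469378)–(1.10219, 0.1198, 0.665)  len=0.1956
  (v2,v5,v3) [-+-] → (1.10219, 0.1198, 0.665)–(0.1198, 0.1198, 1.23219)  len=1.1344
  (v4,v0,v6) [+-+] → (0.1198, 0.1198, -1.23219)–(0, 0.1198, -1.26083)  len=0.1232
  (v5,v7,v3) [++-] → (0, 0.1198, 1.26083)–(0.1198, 0.1198, 1.23219)  len=0.1232
  (v6,v0,v8) [+-+] → (0, 0.1198, -1.26083)–(-0.1198, 0.1198, -1.23219)  len=0.1232
  (v7,v9,v3) [++-] → (-0.1198, 0.1198, 1.23219)–(0, 0.1198, 1.26083)  len=0.1232
  (v8,v0,v10) [+--] → (-0.1198, 0.1198, -1.23219)–(-1.10219, 0.1198, -0.665)  len=1.1344
  (v8,v10,v9) [+-+] → (-1.10219, 0.1198, -0.665)–(-1.10219, 0.1198, -0.469378)  len=0.1956
  (v9,v10,v11) [+--] → (-1.10219, 0.1198, -0.469378)–(-1.10219, 0.1198, 0.665)  len=1.1344
  (v9,v11,v3) [+--] → (-1.10219, 0.1198, 0.665)–(-0.1198, 0.1198, 1.23219)  len=1.1344

Chained into 1 loop(s):
  loop 1: 12 segments, perimeter = 7.6902
Total perimeter = 7.690

loops=1 perimeter=7.690


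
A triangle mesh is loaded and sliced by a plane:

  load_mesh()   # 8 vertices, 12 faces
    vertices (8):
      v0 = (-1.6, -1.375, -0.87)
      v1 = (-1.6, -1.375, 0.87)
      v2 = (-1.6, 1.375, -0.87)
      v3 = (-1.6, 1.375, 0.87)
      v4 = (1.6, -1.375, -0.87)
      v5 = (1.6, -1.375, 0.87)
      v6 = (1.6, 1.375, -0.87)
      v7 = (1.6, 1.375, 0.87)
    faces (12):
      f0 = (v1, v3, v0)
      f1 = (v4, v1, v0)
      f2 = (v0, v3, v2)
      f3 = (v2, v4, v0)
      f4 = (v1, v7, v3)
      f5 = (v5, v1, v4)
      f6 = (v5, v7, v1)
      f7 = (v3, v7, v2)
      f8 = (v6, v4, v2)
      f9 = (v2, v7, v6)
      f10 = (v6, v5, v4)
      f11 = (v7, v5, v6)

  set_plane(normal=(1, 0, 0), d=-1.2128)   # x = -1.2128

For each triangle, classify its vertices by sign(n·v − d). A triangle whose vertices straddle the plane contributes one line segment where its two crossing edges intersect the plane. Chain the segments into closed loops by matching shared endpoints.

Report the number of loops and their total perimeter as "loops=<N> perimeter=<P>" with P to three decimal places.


Straddling triangles (8 of 12):
  (v4,v1,v0) [+--] → (-1.2128, -1.375, 0.65946)–(-1.2128, -1.375, -0.87)  len=1.5295
  (v2,v4,v0) [-+-] → (-1.2128, 1.04225, -0.87)–(-1.2128, -1.375, -0.87)  len=2.4173
  (v1,v7,v3) [-+-] → (-1.2128, -1.04225, 0.87)–(-1.2128, 1.375, 0.87)  len=2.4173
  (v5,v1,v4) [+-+] → (-1.2128, -1.375, 0.87)–(-1.2128, -1.375, 0.65946)  len=0.2105
  (v5,v7,v1) [++-] → (-1.2128, -1.04225, 0.87)–(-1.2128, -1.375, 0.87)  len=0.3327
  (v3,v7,v2) [-+-] → (-1.2128, 1.375, 0.87)–(-1.2128, 1.375, -0.65946)  len=1.5295
  (v6,v4,v2) [++-] → (-1.2128, 1.04225, -0.87)–(-1.2128, 1.375, -0.87)  len=0.3327
  (v2,v7,v6) [-++] → (-1.2128, 1.375, -0.65946)–(-1.2128, 1.375, -0.87)  len=0.2105

Chained into 1 loop(s):
  loop 1: 8 segments, perimeter = 8.9800
Total perimeter = 8.980

loops=1 perimeter=8.980


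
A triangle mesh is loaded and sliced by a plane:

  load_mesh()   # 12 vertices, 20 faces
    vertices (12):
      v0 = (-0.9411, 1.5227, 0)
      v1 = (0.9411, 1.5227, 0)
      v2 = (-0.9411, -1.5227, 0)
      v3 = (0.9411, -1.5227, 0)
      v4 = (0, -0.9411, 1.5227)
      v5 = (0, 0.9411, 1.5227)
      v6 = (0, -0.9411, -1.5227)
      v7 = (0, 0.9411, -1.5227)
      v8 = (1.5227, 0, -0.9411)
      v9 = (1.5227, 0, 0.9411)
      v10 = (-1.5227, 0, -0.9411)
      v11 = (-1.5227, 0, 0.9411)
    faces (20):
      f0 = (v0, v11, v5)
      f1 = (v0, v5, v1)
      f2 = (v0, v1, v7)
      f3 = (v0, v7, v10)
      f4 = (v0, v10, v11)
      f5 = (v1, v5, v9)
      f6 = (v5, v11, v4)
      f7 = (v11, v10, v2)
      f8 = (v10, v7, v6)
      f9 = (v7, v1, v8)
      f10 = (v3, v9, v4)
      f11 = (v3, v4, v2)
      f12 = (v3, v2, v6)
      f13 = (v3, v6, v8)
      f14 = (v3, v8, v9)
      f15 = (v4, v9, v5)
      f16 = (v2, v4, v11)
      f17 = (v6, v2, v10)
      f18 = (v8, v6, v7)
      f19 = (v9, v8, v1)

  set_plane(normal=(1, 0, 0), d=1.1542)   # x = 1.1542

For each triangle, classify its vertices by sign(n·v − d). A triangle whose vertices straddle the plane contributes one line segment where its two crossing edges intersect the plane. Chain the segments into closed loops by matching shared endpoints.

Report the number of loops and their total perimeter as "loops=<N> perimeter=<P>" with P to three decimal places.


Straddling triangles (8 of 20):
  (v1,v5,v9) [--+] → (1.1542, 0.22775, 1.08185)–(1.1542, 0.964778, 0.344822)  len=1.0423
  (v7,v1,v8) [--+] → (1.1542, 0.964778, -0.344822)–(1.1542, 0.22775, -1.08185)  len=1.0423
  (v3,v9,v4) [-+-] → (1.1542, -0.964778, 0.344822)–(1.1542, -0.22775, 1.08185)  len=1.0423
  (v3,v6,v8) [--+] → (1.1542, -0.22775, -1.08185)–(1.1542, -0.964778, -0.344822)  len=1.0423
  (v3,v8,v9) [-++] → (1.1542, -0.964778, -0.344822)–(1.1542, -0.964778, 0.344822)  len=0.6896
  (v4,v9,v5) [-+-] → (1.1542, -0.22775, 1.08185)–(1.1542, 0.22775, 1.08185)  len=0.4555
  (v8,v6,v7) [+--] → (1.1542, -0.22775, -1.08185)–(1.1542, 0.22775, -1.08185)  len=0.4555
  (v9,v8,v1) [++-] → (1.1542, 0.964778, -0.344822)–(1.1542, 0.964778, 0.344822)  len=0.6896

Chained into 1 loop(s):
  loop 1: 8 segments, perimeter = 6.4595
Total perimeter = 6.460

loops=1 perimeter=6.460


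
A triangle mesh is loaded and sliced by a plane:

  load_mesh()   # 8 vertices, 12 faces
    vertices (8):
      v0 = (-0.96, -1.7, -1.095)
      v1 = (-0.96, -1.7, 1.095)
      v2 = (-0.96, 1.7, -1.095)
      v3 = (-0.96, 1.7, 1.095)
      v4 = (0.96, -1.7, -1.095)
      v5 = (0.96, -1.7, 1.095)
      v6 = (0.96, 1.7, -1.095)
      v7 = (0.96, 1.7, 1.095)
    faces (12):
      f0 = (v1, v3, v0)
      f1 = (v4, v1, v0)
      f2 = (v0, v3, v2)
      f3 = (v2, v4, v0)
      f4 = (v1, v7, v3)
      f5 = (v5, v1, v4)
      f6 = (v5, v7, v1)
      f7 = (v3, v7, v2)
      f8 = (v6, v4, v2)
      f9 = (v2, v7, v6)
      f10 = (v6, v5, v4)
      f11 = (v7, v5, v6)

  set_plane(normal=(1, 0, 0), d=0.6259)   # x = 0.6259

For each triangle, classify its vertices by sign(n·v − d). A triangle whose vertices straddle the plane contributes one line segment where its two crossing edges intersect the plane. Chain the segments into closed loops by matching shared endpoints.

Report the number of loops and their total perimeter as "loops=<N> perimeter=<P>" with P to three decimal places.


loops=1 perimeter=11.180

Straddling triangles (8 of 12):
  (v4,v1,v0) [+--] → (0.6259, -1.7, -0.713917)–(0.6259, -1.7, -1.095)  len=0.3811
  (v2,v4,v0) [-+-] → (0.6259, -1.10836, -1.095)–(0.6259, -1.7, -1.095)  len=0.5916
  (v1,v7,v3) [-+-] → (0.6259, 1.10836, 1.095)–(0.6259, 1.7, 1.095)  len=0.5916
  (v5,v1,v4) [+-+] → (0.6259, -1.7, 1.095)–(0.6259, -1.7, -0.713917)  len=1.8089
  (v5,v7,v1) [++-] → (0.6259, 1.10836, 1.095)–(0.6259, -1.7, 1.095)  len=2.8084
  (v3,v7,v2) [-+-] → (0.6259, 1.7, 1.095)–(0.6259, 1.7, 0.713917)  len=0.3811
  (v6,v4,v2) [++-] → (0.6259, -1.10836, -1.095)–(0.6259, 1.7, -1.095)  len=2.8084
  (v2,v7,v6) [-++] → (0.6259, 1.7, 0.713917)–(0.6259, 1.7, -1.095)  len=1.8089

Chained into 1 loop(s):
  loop 1: 8 segments, perimeter = 11.1800
Total perimeter = 11.180


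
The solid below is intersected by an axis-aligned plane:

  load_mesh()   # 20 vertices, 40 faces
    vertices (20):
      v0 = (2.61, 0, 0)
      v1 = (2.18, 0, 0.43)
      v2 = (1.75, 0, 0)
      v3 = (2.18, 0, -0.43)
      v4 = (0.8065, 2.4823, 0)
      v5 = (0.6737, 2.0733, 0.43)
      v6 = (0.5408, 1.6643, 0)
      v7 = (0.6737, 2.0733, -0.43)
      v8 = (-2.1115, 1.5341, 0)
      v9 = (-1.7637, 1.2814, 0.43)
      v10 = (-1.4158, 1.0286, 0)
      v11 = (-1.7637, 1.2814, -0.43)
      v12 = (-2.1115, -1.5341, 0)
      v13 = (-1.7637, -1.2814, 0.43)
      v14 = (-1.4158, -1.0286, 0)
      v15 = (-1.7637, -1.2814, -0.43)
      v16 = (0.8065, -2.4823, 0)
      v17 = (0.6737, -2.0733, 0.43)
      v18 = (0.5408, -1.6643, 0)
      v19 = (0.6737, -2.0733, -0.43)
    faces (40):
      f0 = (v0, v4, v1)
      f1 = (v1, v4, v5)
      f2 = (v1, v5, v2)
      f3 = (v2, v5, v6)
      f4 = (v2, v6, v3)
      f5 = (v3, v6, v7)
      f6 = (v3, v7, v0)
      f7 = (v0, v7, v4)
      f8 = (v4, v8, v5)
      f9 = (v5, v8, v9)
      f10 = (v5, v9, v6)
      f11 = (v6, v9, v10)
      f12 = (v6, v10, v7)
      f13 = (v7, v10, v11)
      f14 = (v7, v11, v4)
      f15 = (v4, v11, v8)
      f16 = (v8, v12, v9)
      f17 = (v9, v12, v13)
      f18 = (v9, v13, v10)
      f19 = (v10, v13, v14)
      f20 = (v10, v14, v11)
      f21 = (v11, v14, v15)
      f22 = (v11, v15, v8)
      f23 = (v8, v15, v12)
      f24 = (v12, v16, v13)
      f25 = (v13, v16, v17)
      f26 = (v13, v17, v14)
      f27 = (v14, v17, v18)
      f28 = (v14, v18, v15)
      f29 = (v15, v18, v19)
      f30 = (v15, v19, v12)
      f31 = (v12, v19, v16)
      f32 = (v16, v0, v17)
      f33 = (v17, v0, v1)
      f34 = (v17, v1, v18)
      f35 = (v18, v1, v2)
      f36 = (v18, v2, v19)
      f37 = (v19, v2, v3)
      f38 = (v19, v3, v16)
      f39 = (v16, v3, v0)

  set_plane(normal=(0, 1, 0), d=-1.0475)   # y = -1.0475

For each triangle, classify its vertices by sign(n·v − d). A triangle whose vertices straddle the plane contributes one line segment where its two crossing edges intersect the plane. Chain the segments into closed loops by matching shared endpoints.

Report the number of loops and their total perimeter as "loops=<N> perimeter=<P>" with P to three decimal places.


Straddling triangles (18 of 40):
  (v8,v12,v9) [+-+] → (-2.1115, -1.0475, 0)–(-2.05139, -1.0475, 0.0743165)  len=0.0956
  (v9,v12,v13) [+--] → (-2.05139, -1.0475, 0.0743165)–(-1.7637, -1.0475, 0.43)  len=0.4575
  (v9,v13,v10) [+-+] → (-1.7637, -1.0475, 0.43)–(-1.72847, -1.0475, 0.38646)  len=0.0560
  (v10,v13,v14) [+-+] → (-1.72847, -1.0475, 0.38646)–(-1.44181, -1.0475, 0.0321479)  len=0.4558
  (v11,v14,v15) [++-] → (-1.44181, -1.0475, -0.0321479)–(-1.7637, -1.0475, -0.43)  len=0.5118
  (v11,v15,v8) [+-+] → (-1.7637, -1.0475, -0.43)–(-1.79259, -1.0475, -0.394277)  len=0.0459
  (v8,v15,v12) [+--] → (-1.79259, -1.0475, -0.394277)–(-2.1115, -1.0475, 0)  len=0.5071
  (v13,v17,v14) [--+] → (-1.378, -1.0475, 0.00777927)–(-1.44181, -1.0475, 0.0321479)  len=0.0683
  (v14,v17,v18) [+--] → (-1.378, -1.0475, 0.00777927)–(-1.35763, -1.0475, 0)  len=0.0218
  (v14,v18,v15) [+--] → (-1.35763, -1.0475, 0)–(-1.44181, -1.0475, -0.0321479)  len=0.0901
  (v16,v0,v17) [-+-] → (1.84895, -1.0475, 0)–(1.63172, -1.0475, 0.21725)  len=0.3072
  (v17,v0,v1) [-++] → (1.63172, -1.0475, 0.21725)–(1.41897, -1.0475, 0.43)  len=0.3009
  (v17,v1,v18) [-+-] → (1.41897, -1.0475, 0.43)–(1.1483, -1.0475, 0.159361)  len=0.3828
  (v18,v1,v2) [-++] → (1.1483, -1.0475, 0.159361)–(0.988937, -1.0475, 0)  len=0.2254
  (v18,v2,v19) [-+-] → (0.988937, -1.0475, 0)–(1.20622, -1.0475, -0.21725)  len=0.3073
  (v19,v2,v3) [-++] → (1.20622, -1.0475, -0.21725)–(1.41897, -1.0475, -0.43)  len=0.3009
  (v19,v3,v16) [-+-] → (1.41897, -1.0475, -0.43)–(1.6004, -1.0475, -0.248545)  len=0.2566
  (v16,v3,v0) [-++] → (1.6004, -1.0475, -0.248545)–(1.84895, -1.0475, 0)  len=0.3515

Chained into 2 loop(s):
  loop 1: 10 segments, perimeter = 2.3098
  loop 2: 8 segments, perimeter = 2.4325
Total perimeter = 4.742

loops=2 perimeter=4.742


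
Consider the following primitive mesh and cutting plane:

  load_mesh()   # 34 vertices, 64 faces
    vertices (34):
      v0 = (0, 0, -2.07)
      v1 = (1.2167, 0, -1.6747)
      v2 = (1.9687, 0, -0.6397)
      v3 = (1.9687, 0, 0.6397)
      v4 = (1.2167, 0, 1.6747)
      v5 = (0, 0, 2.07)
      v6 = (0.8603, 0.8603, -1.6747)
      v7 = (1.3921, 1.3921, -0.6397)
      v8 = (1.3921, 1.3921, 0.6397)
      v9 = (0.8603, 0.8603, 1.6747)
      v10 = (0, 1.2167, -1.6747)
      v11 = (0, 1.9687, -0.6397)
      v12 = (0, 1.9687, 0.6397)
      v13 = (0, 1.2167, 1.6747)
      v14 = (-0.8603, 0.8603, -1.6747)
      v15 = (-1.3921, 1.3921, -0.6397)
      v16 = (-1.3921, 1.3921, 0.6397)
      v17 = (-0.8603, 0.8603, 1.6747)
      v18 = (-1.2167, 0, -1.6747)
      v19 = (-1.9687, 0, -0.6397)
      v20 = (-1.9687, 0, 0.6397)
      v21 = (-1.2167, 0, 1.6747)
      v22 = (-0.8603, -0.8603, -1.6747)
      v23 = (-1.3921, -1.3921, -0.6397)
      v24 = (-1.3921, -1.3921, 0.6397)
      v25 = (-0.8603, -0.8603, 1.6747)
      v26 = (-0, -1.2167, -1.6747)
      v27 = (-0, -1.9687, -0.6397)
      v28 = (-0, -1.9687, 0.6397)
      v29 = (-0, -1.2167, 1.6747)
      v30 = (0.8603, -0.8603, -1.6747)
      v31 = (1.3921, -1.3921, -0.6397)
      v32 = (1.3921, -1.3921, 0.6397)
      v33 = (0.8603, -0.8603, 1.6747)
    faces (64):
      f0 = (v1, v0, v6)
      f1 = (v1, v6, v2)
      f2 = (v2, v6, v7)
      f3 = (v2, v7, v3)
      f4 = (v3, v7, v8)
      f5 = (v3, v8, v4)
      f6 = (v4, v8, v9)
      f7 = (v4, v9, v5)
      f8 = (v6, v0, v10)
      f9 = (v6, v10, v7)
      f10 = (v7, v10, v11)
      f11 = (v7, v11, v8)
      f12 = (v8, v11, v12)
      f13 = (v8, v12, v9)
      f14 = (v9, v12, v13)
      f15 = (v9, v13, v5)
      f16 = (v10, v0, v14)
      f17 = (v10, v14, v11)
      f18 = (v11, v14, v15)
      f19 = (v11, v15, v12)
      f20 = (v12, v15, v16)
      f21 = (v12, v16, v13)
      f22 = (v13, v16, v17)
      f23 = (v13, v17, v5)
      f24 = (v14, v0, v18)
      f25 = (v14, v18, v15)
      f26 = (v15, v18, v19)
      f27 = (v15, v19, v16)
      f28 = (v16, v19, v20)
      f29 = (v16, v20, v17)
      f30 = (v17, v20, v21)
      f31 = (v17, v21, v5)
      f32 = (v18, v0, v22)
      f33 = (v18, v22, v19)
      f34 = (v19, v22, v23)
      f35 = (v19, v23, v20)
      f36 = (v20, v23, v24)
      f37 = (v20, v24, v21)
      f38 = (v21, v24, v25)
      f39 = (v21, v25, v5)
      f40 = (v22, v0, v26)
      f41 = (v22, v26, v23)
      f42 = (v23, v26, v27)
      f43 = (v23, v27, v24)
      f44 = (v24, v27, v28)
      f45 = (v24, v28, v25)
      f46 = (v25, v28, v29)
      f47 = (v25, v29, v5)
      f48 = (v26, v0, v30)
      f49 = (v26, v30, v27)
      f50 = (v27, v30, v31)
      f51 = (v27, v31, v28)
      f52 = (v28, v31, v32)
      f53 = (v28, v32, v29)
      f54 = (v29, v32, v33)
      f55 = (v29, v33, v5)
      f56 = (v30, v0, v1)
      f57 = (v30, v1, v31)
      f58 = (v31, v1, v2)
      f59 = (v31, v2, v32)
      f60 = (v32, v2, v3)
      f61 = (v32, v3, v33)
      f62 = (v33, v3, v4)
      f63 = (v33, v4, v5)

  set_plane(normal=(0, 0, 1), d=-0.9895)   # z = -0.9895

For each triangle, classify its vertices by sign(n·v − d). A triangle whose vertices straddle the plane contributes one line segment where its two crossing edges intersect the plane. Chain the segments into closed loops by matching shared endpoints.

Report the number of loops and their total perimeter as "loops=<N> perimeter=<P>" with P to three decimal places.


Straddling triangles (16 of 64):
  (v1,v6,v2) [--+] → (1.59409, 0.290756, -0.9895)–(1.71455, 0, -0.9895)  len=0.3147
  (v2,v6,v7) [+-+] → (1.59409, 0.290756, -0.9895)–(1.21237, 1.21237, -0.9895)  len=0.9975
  (v6,v10,v7) [--+] → (0.921611, 1.33282, -0.9895)–(1.21237, 1.21237, -0.9895)  len=0.3147
  (v7,v10,v11) [+-+] → (0.921611, 1.33282, -0.9895)–(0, 1.71455, -0.9895)  len=0.9975
  (v10,v14,v11) [--+] → (-0.290756, 1.59409, -0.9895)–(0, 1.71455, -0.9895)  len=0.3147
  (v11,v14,v15) [+-+] → (-0.290756, 1.59409, -0.9895)–(-1.21237, 1.21237, -0.9895)  len=0.9975
  (v14,v18,v15) [--+] → (-1.33282, 0.921611, -0.9895)–(-1.21237, 1.21237, -0.9895)  len=0.3147
  (v15,v18,v19) [+-+] → (-1.33282, 0.921611, -0.9895)–(-1.71455, 0, -0.9895)  len=0.9975
  (v18,v22,v19) [--+] → (-1.59409, -0.290756, -0.9895)–(-1.71455, 0, -0.9895)  len=0.3147
  (v19,v22,v23) [+-+] → (-1.59409, -0.290756, -0.9895)–(-1.21237, -1.21237, -0.9895)  len=0.9975
  (v22,v26,v23) [--+] → (-0.921611, -1.33282, -0.9895)–(-1.21237, -1.21237, -0.9895)  len=0.3147
  (v23,v26,v27) [+-+] → (-0.921611, -1.33282, -0.9895)–(0, -1.71455, -0.9895)  len=0.9975
  (v26,v30,v27) [--+] → (0.290756, -1.59409, -0.9895)–(0, -1.71455, -0.9895)  len=0.3147
  (v27,v30,v31) [+-+] → (0.290756, -1.59409, -0.9895)–(1.21237, -1.21237, -0.9895)  len=0.9975
  (v30,v1,v31) [--+] → (1.33282, -0.921611, -0.9895)–(1.21237, -1.21237, -0.9895)  len=0.3147
  (v31,v1,v2) [+-+] → (1.33282, -0.921611, -0.9895)–(1.71455, 0, -0.9895)  len=0.9975

Chained into 1 loop(s):
  loop 1: 16 segments, perimeter = 10.4981
Total perimeter = 10.498

loops=1 perimeter=10.498
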